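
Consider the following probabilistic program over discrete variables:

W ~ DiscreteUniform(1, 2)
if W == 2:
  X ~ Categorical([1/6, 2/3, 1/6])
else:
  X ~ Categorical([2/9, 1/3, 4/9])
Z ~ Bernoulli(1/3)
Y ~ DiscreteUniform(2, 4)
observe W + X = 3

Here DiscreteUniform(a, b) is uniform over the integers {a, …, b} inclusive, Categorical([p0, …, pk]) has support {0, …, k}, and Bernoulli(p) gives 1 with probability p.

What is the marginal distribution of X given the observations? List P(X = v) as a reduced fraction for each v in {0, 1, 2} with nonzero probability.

Enumerate traces; 12 have nonzero weight after conditioning:
  (W=1, X=2, Z=0, Y=2) weight 4/81
  (W=1, X=2, Z=0, Y=3) weight 4/81
  (W=1, X=2, Z=0, Y=4) weight 4/81
  (W=1, X=2, Z=1, Y=2) weight 2/81
  (W=1, X=2, Z=1, Y=3) weight 2/81
  (W=1, X=2, Z=1, Y=4) weight 2/81
  (W=2, X=1, Z=0, Y=2) weight 2/27
  (W=2, X=1, Z=0, Y=3) weight 2/27
  … 4 more
Group by X:
  weight(X=1) = 1/3
  weight(X=2) = 2/9
Total weight = 1/3 + 2/9 = 5/9
P(X=1 | obs) = 1/3 / 5/9 = 3/5
P(X=2 | obs) = 2/9 / 5/9 = 2/5

P(X=1) = 3/5, P(X=2) = 2/5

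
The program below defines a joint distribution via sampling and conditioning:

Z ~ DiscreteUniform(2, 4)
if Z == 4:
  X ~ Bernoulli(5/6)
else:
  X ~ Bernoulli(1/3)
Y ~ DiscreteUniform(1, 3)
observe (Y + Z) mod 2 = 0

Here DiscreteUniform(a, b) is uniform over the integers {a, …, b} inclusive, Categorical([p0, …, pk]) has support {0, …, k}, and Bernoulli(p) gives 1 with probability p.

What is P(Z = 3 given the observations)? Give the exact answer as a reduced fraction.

P(Z = 3 | obs) = 1/2

Enumerate traces; 8 have nonzero weight after conditioning:
  (Z=2, X=0, Y=2) weight 2/27
  (Z=2, X=1, Y=2) weight 1/27
  (Z=3, X=0, Y=1) weight 2/27
  (Z=3, X=0, Y=3) weight 2/27
  (Z=3, X=1, Y=1) weight 1/27
  (Z=3, X=1, Y=3) weight 1/27
  (Z=4, X=0, Y=2) weight 1/54
  (Z=4, X=1, Y=2) weight 5/54
Group by Z:
  weight(Z=2) = 1/9
  weight(Z=3) = 2/9
  weight(Z=4) = 1/9
Total weight = 1/9 + 2/9 + 1/9 = 4/9
P(Z=2 | obs) = 1/9 / 4/9 = 1/4
P(Z=3 | obs) = 2/9 / 4/9 = 1/2
P(Z=4 | obs) = 1/9 / 4/9 = 1/4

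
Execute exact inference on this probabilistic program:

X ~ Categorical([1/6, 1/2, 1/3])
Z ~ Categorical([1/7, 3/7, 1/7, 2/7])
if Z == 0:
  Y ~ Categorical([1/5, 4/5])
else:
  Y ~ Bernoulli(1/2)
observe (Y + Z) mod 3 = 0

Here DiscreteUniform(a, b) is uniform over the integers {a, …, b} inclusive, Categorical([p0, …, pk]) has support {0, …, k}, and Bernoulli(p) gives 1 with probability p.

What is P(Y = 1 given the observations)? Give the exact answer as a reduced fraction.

P(Y = 1 | obs) = 5/17

Enumerate traces; 9 have nonzero weight after conditioning:
  (X=0, Z=0, Y=0) weight 1/210
  (X=0, Z=2, Y=1) weight 1/84
  (X=0, Z=3, Y=0) weight 1/42
  (X=1, Z=0, Y=0) weight 1/70
  (X=1, Z=2, Y=1) weight 1/28
  (X=1, Z=3, Y=0) weight 1/14
  (X=2, Z=0, Y=0) weight 1/105
  (X=2, Z=2, Y=1) weight 1/42
  … 1 more
Group by Y:
  weight(Y=0) = 6/35
  weight(Y=1) = 1/14
Total weight = 6/35 + 1/14 = 17/70
P(Y=0 | obs) = 6/35 / 17/70 = 12/17
P(Y=1 | obs) = 1/14 / 17/70 = 5/17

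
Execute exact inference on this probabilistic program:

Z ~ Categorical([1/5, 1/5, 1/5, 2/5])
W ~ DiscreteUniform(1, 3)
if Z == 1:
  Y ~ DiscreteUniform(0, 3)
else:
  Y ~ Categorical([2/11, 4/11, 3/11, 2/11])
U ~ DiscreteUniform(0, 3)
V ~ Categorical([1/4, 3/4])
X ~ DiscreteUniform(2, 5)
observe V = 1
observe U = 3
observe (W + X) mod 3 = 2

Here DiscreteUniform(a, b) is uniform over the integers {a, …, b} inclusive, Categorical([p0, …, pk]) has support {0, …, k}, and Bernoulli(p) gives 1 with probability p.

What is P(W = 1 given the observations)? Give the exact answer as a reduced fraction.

P(W = 1 | obs) = 1/4

Enumerate traces; 64 have nonzero weight after conditioning:
  (Z=0, W=1, Y=0, U=3, V=1, X=4) weight 1/1760
  (Z=0, W=1, Y=1, U=3, V=1, X=4) weight 1/880
  (Z=0, W=1, Y=2, U=3, V=1, X=4) weight 3/3520
  (Z=0, W=1, Y=3, U=3, V=1, X=4) weight 1/1760
  (Z=0, W=2, Y=0, U=3, V=1, X=3) weight 1/1760
  (Z=0, W=2, Y=1, U=3, V=1, X=3) weight 1/880
  (Z=0, W=2, Y=2, U=3, V=1, X=3) weight 3/3520
  (Z=0, W=2, Y=3, U=3, V=1, X=3) weight 1/1760
  (Z=0, W=3, Y=0, U=3, V=1, X=2) weight 1/1760
  … 55 more
Group by W:
  weight(W=1) = 1/64
  weight(W=2) = 1/64
  weight(W=3) = 1/32
Total weight = 1/64 + 1/64 + 1/32 = 1/16
P(W=1 | obs) = 1/64 / 1/16 = 1/4
P(W=2 | obs) = 1/64 / 1/16 = 1/4
P(W=3 | obs) = 1/32 / 1/16 = 1/2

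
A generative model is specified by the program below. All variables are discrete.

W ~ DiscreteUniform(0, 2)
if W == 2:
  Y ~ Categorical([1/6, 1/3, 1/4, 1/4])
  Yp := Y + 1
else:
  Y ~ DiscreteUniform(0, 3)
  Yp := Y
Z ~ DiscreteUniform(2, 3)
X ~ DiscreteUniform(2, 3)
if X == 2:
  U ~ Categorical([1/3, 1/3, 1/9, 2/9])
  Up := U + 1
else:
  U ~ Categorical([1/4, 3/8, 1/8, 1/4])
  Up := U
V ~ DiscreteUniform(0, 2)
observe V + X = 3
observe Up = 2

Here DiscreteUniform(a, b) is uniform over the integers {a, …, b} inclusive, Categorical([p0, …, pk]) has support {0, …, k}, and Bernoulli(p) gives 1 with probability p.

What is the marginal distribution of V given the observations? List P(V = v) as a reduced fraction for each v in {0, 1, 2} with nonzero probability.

Enumerate traces; 48 have nonzero weight after conditioning:
  (W=0, Y=0, Z=2, X=2, U=1, V=1) weight 1/432
  (W=0, Y=0, Z=2, X=3, U=2, V=0) weight 1/1152
  (W=0, Y=0, Z=3, X=2, U=1, V=1) weight 1/432
  (W=0, Y=0, Z=3, X=3, U=2, V=0) weight 1/1152
  (W=0, Y=1, Z=2, X=2, U=1, V=1) weight 1/432
  (W=0, Y=1, Z=2, X=3, U=2, V=0) weight 1/1152
  (W=0, Y=1, Z=3, X=2, U=1, V=1) weight 1/432
  (W=0, Y=1, Z=3, X=3, U=2, V=0) weight 1/1152
  … 40 more
Group by V:
  weight(V=0) = 1/48
  weight(V=1) = 1/18
Total weight = 1/48 + 1/18 = 11/144
P(V=0 | obs) = 1/48 / 11/144 = 3/11
P(V=1 | obs) = 1/18 / 11/144 = 8/11

P(V=0) = 3/11, P(V=1) = 8/11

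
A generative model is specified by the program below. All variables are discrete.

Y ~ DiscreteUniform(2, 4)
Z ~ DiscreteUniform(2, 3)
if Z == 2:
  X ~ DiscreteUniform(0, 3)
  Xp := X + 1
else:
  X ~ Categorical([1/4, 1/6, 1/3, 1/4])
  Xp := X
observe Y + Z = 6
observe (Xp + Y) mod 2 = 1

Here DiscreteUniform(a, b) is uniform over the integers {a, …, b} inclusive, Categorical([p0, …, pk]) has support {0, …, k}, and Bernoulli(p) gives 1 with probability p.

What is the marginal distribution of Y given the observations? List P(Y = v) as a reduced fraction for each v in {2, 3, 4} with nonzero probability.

Enumerate traces; 4 have nonzero weight after conditioning:
  (Y=3, Z=3, X=0) weight 1/24
  (Y=3, Z=3, X=2) weight 1/18
  (Y=4, Z=2, X=0) weight 1/24
  (Y=4, Z=2, X=2) weight 1/24
Group by Y:
  weight(Y=3) = 7/72
  weight(Y=4) = 1/12
Total weight = 7/72 + 1/12 = 13/72
P(Y=3 | obs) = 7/72 / 13/72 = 7/13
P(Y=4 | obs) = 1/12 / 13/72 = 6/13

P(Y=3) = 7/13, P(Y=4) = 6/13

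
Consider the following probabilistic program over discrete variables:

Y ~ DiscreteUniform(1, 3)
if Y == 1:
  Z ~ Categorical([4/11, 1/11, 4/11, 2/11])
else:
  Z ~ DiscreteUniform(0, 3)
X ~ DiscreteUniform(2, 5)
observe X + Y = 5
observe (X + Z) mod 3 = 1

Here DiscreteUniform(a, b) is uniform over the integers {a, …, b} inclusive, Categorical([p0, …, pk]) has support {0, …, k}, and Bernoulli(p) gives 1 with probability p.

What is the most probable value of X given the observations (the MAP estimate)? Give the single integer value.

Enumerate traces; 4 have nonzero weight after conditioning:
  (Y=1, Z=0, X=4) weight 1/33
  (Y=1, Z=3, X=4) weight 1/66
  (Y=2, Z=1, X=3) weight 1/48
  (Y=3, Z=2, X=2) weight 1/48
Group by X:
  weight(X=2) = 1/48
  weight(X=3) = 1/48
  weight(X=4) = 1/22
Total weight = 1/48 + 1/48 + 1/22 = 23/264
P(X=2 | obs) = 1/48 / 23/264 = 11/46
P(X=3 | obs) = 1/48 / 23/264 = 11/46
P(X=4 | obs) = 1/22 / 23/264 = 12/23
argmax = 4

argmax_v P(X = v | obs) = 4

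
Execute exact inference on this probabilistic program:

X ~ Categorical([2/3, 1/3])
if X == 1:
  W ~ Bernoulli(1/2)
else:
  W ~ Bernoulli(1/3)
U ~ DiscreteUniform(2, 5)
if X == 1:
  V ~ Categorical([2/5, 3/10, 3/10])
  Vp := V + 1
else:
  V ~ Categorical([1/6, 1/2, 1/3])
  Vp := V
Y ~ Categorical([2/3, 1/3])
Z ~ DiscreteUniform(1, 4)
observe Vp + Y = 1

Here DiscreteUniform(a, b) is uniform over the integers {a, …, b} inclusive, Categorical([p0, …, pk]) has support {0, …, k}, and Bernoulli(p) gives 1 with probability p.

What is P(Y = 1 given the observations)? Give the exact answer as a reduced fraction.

Enumerate traces; 96 have nonzero weight after conditioning:
  (X=0, W=0, U=2, V=0, Y=1, Z=1) weight 1/648
  (X=0, W=0, U=2, V=0, Y=1, Z=2) weight 1/648
  (X=0, W=0, U=2, V=0, Y=1, Z=3) weight 1/648
  (X=0, W=0, U=2, V=0, Y=1, Z=4) weight 1/648
  (X=0, W=0, U=2, V=1, Y=0, Z=1) weight 1/108
  (X=0, W=0, U=2, V=1, Y=0, Z=2) weight 1/108
  (X=0, W=0, U=2, V=1, Y=0, Z=3) weight 1/108
  (X=0, W=0, U=2, V=1, Y=0, Z=4) weight 1/108
  … 88 more
Group by Y:
  weight(Y=0) = 14/45
  weight(Y=1) = 1/27
Total weight = 14/45 + 1/27 = 47/135
P(Y=0 | obs) = 14/45 / 47/135 = 42/47
P(Y=1 | obs) = 1/27 / 47/135 = 5/47

P(Y = 1 | obs) = 5/47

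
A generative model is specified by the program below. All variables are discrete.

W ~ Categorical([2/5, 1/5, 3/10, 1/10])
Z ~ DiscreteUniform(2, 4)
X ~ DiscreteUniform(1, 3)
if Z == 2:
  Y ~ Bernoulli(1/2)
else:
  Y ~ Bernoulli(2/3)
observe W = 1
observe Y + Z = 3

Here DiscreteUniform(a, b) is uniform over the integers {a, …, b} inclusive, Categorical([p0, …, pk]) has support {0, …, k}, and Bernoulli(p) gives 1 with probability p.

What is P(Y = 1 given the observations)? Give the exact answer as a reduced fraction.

P(Y = 1 | obs) = 3/5

Enumerate traces; 6 have nonzero weight after conditioning:
  (W=1, Z=2, X=1, Y=1) weight 1/90
  (W=1, Z=2, X=2, Y=1) weight 1/90
  (W=1, Z=2, X=3, Y=1) weight 1/90
  (W=1, Z=3, X=1, Y=0) weight 1/135
  (W=1, Z=3, X=2, Y=0) weight 1/135
  (W=1, Z=3, X=3, Y=0) weight 1/135
Group by Y:
  weight(Y=0) = 1/45
  weight(Y=1) = 1/30
Total weight = 1/45 + 1/30 = 1/18
P(Y=0 | obs) = 1/45 / 1/18 = 2/5
P(Y=1 | obs) = 1/30 / 1/18 = 3/5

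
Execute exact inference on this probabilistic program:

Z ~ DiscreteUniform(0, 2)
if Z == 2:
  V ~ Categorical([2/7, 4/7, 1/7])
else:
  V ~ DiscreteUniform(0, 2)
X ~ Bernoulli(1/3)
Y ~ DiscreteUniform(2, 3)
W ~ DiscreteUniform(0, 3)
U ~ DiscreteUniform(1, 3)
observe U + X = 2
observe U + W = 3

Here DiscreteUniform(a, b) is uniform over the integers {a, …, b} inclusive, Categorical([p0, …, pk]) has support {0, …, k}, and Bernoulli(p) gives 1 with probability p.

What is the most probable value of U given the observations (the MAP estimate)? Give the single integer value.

Enumerate traces; 36 have nonzero weight after conditioning:
  (Z=0, V=0, X=0, Y=2, W=1, U=2) weight 1/324
  (Z=0, V=0, X=0, Y=3, W=1, U=2) weight 1/324
  (Z=0, V=0, X=1, Y=2, W=2, U=1) weight 1/648
  (Z=0, V=0, X=1, Y=3, W=2, U=1) weight 1/648
  (Z=0, V=1, X=0, Y=2, W=1, U=2) weight 1/324
  (Z=0, V=1, X=0, Y=3, W=1, U=2) weight 1/324
  (Z=0, V=1, X=1, Y=2, W=2, U=1) weight 1/648
  (Z=0, V=1, X=1, Y=3, W=2, U=1) weight 1/648
  … 28 more
Group by U:
  weight(U=1) = 1/36
  weight(U=2) = 1/18
Total weight = 1/36 + 1/18 = 1/12
P(U=1 | obs) = 1/36 / 1/12 = 1/3
P(U=2 | obs) = 1/18 / 1/12 = 2/3
argmax = 2

argmax_v P(U = v | obs) = 2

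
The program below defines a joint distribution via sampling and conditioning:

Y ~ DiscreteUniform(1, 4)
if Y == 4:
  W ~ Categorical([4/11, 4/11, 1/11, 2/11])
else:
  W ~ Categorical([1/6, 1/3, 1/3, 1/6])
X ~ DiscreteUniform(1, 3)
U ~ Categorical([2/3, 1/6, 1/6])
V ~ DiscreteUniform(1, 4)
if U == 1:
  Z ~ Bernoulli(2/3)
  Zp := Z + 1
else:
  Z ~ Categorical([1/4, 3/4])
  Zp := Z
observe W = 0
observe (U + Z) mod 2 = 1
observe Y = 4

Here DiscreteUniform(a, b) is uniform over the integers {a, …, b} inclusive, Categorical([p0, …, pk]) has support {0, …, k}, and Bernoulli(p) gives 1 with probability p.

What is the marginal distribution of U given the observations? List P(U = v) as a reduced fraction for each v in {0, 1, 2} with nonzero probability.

Enumerate traces; 36 have nonzero weight after conditioning:
  (Y=4, W=0, X=1, U=0, V=1, Z=1) weight 1/264
  (Y=4, W=0, X=1, U=0, V=2, Z=1) weight 1/264
  (Y=4, W=0, X=1, U=0, V=3, Z=1) weight 1/264
  (Y=4, W=0, X=1, U=0, V=4, Z=1) weight 1/264
  (Y=4, W=0, X=1, U=1, V=1, Z=0) weight 1/2376
  (Y=4, W=0, X=1, U=1, V=2, Z=0) weight 1/2376
  (Y=4, W=0, X=1, U=1, V=3, Z=0) weight 1/2376
  (Y=4, W=0, X=1, U=1, V=4, Z=0) weight 1/2376
  (Y=4, W=0, X=1, U=2, V=1, Z=1) weight 1/1056
  … 27 more
Group by U:
  weight(U=0) = 1/22
  weight(U=1) = 1/198
  weight(U=2) = 1/88
Total weight = 1/22 + 1/198 + 1/88 = 49/792
P(U=0 | obs) = 1/22 / 49/792 = 36/49
P(U=1 | obs) = 1/198 / 49/792 = 4/49
P(U=2 | obs) = 1/88 / 49/792 = 9/49

P(U=0) = 36/49, P(U=1) = 4/49, P(U=2) = 9/49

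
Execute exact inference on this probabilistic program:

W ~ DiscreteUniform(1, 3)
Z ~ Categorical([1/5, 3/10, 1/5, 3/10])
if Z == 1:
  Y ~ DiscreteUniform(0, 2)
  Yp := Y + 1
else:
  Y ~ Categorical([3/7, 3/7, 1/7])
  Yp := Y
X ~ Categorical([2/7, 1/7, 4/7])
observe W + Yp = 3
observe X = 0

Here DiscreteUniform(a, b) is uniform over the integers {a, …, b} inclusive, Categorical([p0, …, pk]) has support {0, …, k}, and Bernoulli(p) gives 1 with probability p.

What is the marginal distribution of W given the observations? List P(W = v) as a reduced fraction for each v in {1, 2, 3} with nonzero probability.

P(W=1) = 2/9, P(W=2) = 4/9, P(W=3) = 1/3

Enumerate traces; 11 have nonzero weight after conditioning:
  (W=1, Z=0, Y=2, X=0) weight 2/735
  (W=1, Z=1, Y=1, X=0) weight 1/105
  (W=1, Z=2, Y=2, X=0) weight 2/735
  (W=1, Z=3, Y=2, X=0) weight 1/245
  (W=2, Z=0, Y=1, X=0) weight 2/245
  (W=2, Z=1, Y=0, X=0) weight 1/105
  (W=2, Z=2, Y=1, X=0) weight 2/245
  (W=2, Z=3, Y=1, X=0) weight 3/245
  (W=3, Z=0, Y=0, X=0) weight 2/245
  … 2 more
Group by W:
  weight(W=1) = 2/105
  weight(W=2) = 4/105
  weight(W=3) = 1/35
Total weight = 2/105 + 4/105 + 1/35 = 3/35
P(W=1 | obs) = 2/105 / 3/35 = 2/9
P(W=2 | obs) = 4/105 / 3/35 = 4/9
P(W=3 | obs) = 1/35 / 3/35 = 1/3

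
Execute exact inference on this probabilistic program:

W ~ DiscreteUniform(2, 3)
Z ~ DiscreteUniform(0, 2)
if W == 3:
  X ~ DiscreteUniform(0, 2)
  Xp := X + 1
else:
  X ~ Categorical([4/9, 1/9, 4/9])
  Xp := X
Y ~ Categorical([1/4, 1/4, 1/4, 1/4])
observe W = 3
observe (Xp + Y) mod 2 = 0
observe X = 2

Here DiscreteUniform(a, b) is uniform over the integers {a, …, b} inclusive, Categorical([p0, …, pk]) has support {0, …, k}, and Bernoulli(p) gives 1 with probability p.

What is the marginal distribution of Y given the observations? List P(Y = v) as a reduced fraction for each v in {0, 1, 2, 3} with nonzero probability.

Enumerate traces; 6 have nonzero weight after conditioning:
  (W=3, Z=0, X=2, Y=1) weight 1/72
  (W=3, Z=0, X=2, Y=3) weight 1/72
  (W=3, Z=1, X=2, Y=1) weight 1/72
  (W=3, Z=1, X=2, Y=3) weight 1/72
  (W=3, Z=2, X=2, Y=1) weight 1/72
  (W=3, Z=2, X=2, Y=3) weight 1/72
Group by Y:
  weight(Y=1) = 1/24
  weight(Y=3) = 1/24
Total weight = 1/24 + 1/24 = 1/12
P(Y=1 | obs) = 1/24 / 1/12 = 1/2
P(Y=3 | obs) = 1/24 / 1/12 = 1/2

P(Y=1) = 1/2, P(Y=3) = 1/2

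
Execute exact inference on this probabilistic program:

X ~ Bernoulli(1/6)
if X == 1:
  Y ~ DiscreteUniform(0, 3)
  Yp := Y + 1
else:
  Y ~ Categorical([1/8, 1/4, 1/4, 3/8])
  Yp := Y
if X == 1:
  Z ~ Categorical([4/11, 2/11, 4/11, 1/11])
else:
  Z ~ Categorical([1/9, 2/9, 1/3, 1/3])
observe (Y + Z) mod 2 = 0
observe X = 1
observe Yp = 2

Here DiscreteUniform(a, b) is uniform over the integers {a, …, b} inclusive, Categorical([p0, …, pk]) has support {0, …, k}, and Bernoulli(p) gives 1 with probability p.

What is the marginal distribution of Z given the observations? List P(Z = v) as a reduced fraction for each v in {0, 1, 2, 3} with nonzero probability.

Enumerate traces; 2 have nonzero weight after conditioning:
  (X=1, Y=1, Z=1) weight 1/132
  (X=1, Y=1, Z=3) weight 1/264
Group by Z:
  weight(Z=1) = 1/132
  weight(Z=3) = 1/264
Total weight = 1/132 + 1/264 = 1/88
P(Z=1 | obs) = 1/132 / 1/88 = 2/3
P(Z=3 | obs) = 1/264 / 1/88 = 1/3

P(Z=1) = 2/3, P(Z=3) = 1/3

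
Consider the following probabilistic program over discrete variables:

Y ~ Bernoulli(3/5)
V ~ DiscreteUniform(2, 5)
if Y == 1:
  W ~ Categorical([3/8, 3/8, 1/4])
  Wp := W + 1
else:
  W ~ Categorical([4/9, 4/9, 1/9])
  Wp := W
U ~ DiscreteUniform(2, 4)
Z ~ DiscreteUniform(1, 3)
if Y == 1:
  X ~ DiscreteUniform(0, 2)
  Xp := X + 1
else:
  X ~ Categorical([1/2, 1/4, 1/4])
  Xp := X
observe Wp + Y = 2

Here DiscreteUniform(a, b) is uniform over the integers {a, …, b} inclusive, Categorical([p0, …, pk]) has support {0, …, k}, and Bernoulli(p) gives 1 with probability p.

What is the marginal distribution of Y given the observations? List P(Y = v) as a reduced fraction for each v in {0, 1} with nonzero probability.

P(Y=0) = 16/97, P(Y=1) = 81/97

Enumerate traces; 216 have nonzero weight after conditioning:
  (Y=0, V=2, W=2, U=2, Z=1, X=0) weight 1/1620
  (Y=0, V=2, W=2, U=2, Z=1, X=1) weight 1/3240
  (Y=0, V=2, W=2, U=2, Z=1, X=2) weight 1/3240
  (Y=0, V=2, W=2, U=2, Z=2, X=0) weight 1/1620
  (Y=0, V=2, W=2, U=2, Z=2, X=1) weight 1/3240
  (Y=0, V=2, W=2, U=2, Z=2, X=2) weight 1/3240
  (Y=0, V=2, W=2, U=2, Z=3, X=0) weight 1/1620
  (Y=0, V=2, W=2, U=2, Z=3, X=1) weight 1/3240
  (Y=1, V=2, W=0, U=2, Z=1, X=0) weight 1/480
  … 207 more
Group by Y:
  weight(Y=0) = 2/45
  weight(Y=1) = 9/40
Total weight = 2/45 + 9/40 = 97/360
P(Y=0 | obs) = 2/45 / 97/360 = 16/97
P(Y=1 | obs) = 9/40 / 97/360 = 81/97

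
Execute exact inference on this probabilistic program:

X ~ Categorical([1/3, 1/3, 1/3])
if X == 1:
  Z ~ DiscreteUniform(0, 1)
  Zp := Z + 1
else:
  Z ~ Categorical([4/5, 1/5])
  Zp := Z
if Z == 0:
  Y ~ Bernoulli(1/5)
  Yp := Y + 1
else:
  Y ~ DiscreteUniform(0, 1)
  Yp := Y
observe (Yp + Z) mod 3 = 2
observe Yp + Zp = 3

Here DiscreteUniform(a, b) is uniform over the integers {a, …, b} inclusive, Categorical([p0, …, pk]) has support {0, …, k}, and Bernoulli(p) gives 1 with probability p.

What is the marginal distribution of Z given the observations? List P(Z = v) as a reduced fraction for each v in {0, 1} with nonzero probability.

P(Z=0) = 2/7, P(Z=1) = 5/7

Enumerate traces; 2 have nonzero weight after conditioning:
  (X=1, Z=0, Y=1) weight 1/30
  (X=1, Z=1, Y=1) weight 1/12
Group by Z:
  weight(Z=0) = 1/30
  weight(Z=1) = 1/12
Total weight = 1/30 + 1/12 = 7/60
P(Z=0 | obs) = 1/30 / 7/60 = 2/7
P(Z=1 | obs) = 1/12 / 7/60 = 5/7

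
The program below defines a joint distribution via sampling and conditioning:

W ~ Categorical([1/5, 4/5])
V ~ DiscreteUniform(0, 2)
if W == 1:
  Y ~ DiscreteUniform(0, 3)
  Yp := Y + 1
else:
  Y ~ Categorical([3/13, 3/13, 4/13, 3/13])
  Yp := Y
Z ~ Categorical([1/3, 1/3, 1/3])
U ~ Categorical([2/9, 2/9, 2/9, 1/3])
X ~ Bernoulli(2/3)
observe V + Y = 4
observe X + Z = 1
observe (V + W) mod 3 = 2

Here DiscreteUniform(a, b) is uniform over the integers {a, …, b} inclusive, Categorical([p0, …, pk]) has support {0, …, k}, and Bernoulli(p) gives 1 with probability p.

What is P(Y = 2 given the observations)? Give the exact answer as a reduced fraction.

P(Y = 2 | obs) = 4/17

Enumerate traces; 16 have nonzero weight after conditioning:
  (W=0, V=2, Y=2, Z=0, U=0, X=1) weight 16/15795
  (W=0, V=2, Y=2, Z=0, U=1, X=1) weight 16/15795
  (W=0, V=2, Y=2, Z=0, U=2, X=1) weight 16/15795
  (W=0, V=2, Y=2, Z=0, U=3, X=1) weight 8/5265
  (W=0, V=2, Y=2, Z=1, U=0, X=0) weight 8/15795
  (W=0, V=2, Y=2, Z=1, U=1, X=0) weight 8/15795
  (W=0, V=2, Y=2, Z=1, U=2, X=0) weight 8/15795
  (W=0, V=2, Y=2, Z=1, U=3, X=0) weight 4/5265
  (W=1, V=1, Y=3, Z=0, U=0, X=1) weight 4/1215
  … 7 more
Group by Y:
  weight(Y=2) = 4/585
  weight(Y=3) = 1/45
Total weight = 4/585 + 1/45 = 17/585
P(Y=2 | obs) = 4/585 / 17/585 = 4/17
P(Y=3 | obs) = 1/45 / 17/585 = 13/17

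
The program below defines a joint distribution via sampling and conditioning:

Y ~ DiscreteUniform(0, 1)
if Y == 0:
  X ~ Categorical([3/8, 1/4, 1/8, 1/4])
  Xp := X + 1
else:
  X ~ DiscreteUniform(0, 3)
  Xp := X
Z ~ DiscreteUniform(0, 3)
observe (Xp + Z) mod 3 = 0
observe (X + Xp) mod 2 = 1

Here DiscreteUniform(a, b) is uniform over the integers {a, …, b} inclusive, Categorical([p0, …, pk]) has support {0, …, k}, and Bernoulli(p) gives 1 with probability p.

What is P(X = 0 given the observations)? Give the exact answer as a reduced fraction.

P(X = 0 | obs) = 1/3

Enumerate traces; 5 have nonzero weight after conditioning:
  (Y=0, X=0, Z=2) weight 3/64
  (Y=0, X=1, Z=1) weight 1/32
  (Y=0, X=2, Z=0) weight 1/64
  (Y=0, X=2, Z=3) weight 1/64
  (Y=0, X=3, Z=2) weight 1/32
Group by X:
  weight(X=0) = 3/64
  weight(X=1) = 1/32
  weight(X=2) = 1/32
  weight(X=3) = 1/32
Total weight = 3/64 + 1/32 + 1/32 + 1/32 = 9/64
P(X=0 | obs) = 3/64 / 9/64 = 1/3
P(X=1 | obs) = 1/32 / 9/64 = 2/9
P(X=2 | obs) = 1/32 / 9/64 = 2/9
P(X=3 | obs) = 1/32 / 9/64 = 2/9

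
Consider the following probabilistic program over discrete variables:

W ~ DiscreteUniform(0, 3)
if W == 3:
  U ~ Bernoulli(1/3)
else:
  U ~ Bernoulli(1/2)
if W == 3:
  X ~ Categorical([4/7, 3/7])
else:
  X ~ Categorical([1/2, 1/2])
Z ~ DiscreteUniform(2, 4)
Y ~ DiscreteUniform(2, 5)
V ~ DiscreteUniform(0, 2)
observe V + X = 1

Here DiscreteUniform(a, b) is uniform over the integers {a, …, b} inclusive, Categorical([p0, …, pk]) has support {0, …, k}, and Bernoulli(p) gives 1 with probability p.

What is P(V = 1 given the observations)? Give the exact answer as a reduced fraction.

Enumerate traces; 192 have nonzero weight after conditioning:
  (W=0, U=0, X=0, Z=2, Y=2, V=1) weight 1/576
  (W=0, U=0, X=0, Z=2, Y=3, V=1) weight 1/576
  (W=0, U=0, X=0, Z=2, Y=4, V=1) weight 1/576
  (W=0, U=0, X=0, Z=2, Y=5, V=1) weight 1/576
  (W=0, U=0, X=0, Z=3, Y=2, V=1) weight 1/576
  (W=0, U=0, X=0, Z=3, Y=3, V=1) weight 1/576
  (W=0, U=0, X=0, Z=3, Y=4, V=1) weight 1/576
  (W=0, U=0, X=0, Z=3, Y=5, V=1) weight 1/576
  (W=0, U=0, X=1, Z=2, Y=2, V=0) weight 1/576
  … 183 more
Group by V:
  weight(V=0) = 9/56
  weight(V=1) = 29/168
Total weight = 9/56 + 29/168 = 1/3
P(V=0 | obs) = 9/56 / 1/3 = 27/56
P(V=1 | obs) = 29/168 / 1/3 = 29/56

P(V = 1 | obs) = 29/56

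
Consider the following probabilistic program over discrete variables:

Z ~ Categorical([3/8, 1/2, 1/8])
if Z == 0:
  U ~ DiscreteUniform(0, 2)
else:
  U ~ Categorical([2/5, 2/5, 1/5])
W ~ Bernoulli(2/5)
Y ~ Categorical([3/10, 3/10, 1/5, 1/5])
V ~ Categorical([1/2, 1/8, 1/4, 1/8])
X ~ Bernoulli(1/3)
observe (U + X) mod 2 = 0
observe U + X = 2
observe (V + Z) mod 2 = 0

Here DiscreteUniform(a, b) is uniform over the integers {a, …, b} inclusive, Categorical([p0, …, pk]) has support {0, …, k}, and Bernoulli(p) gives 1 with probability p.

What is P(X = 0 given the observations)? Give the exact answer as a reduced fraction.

Enumerate traces; 96 have nonzero weight after conditioning:
  (Z=0, U=1, W=0, Y=0, V=0, X=1) weight 3/800
  (Z=0, U=1, W=0, Y=0, V=2, X=1) weight 3/1600
  (Z=0, U=1, W=0, Y=1, V=0, X=1) weight 3/800
  (Z=0, U=1, W=0, Y=1, V=2, X=1) weight 3/1600
  (Z=0, U=1, W=0, Y=2, V=0, X=1) weight 1/400
  (Z=0, U=1, W=0, Y=2, V=2, X=1) weight 1/800
  (Z=0, U=1, W=0, Y=3, V=0, X=1) weight 1/400
  (Z=0, U=1, W=0, Y=3, V=2, X=1) weight 1/800
  (Z=0, U=2, W=0, Y=0, V=0, X=0) weight 3/400
  … 87 more
Group by X:
  weight(X=0) = 11/120
  weight(X=1) = 29/480
Total weight = 11/120 + 29/480 = 73/480
P(X=0 | obs) = 11/120 / 73/480 = 44/73
P(X=1 | obs) = 29/480 / 73/480 = 29/73

P(X = 0 | obs) = 44/73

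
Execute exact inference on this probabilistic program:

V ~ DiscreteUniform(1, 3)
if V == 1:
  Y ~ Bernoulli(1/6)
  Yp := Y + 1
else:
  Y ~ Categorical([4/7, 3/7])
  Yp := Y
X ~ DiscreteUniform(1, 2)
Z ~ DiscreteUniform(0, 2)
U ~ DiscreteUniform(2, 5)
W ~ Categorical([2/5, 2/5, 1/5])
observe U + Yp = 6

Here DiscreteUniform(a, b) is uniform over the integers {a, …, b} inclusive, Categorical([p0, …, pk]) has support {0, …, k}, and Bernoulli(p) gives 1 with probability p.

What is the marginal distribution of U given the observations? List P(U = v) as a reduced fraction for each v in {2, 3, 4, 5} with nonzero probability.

Enumerate traces; 72 have nonzero weight after conditioning:
  (V=1, Y=0, X=1, Z=0, U=5, W=0) weight 1/216
  (V=1, Y=0, X=1, Z=0, U=5, W=1) weight 1/216
  (V=1, Y=0, X=1, Z=0, U=5, W=2) weight 1/432
  (V=1, Y=0, X=1, Z=1, U=5, W=0) weight 1/216
  (V=1, Y=0, X=1, Z=1, U=5, W=1) weight 1/216
  (V=1, Y=0, X=1, Z=1, U=5, W=2) weight 1/432
  (V=1, Y=0, X=1, Z=2, U=5, W=0) weight 1/216
  (V=1, Y=0, X=1, Z=2, U=5, W=1) weight 1/216
  (V=1, Y=1, X=1, Z=0, U=4, W=0) weight 1/1080
  … 63 more
Group by U:
  weight(U=4) = 1/72
  weight(U=5) = 71/504
Total weight = 1/72 + 71/504 = 13/84
P(U=4 | obs) = 1/72 / 13/84 = 7/78
P(U=5 | obs) = 71/504 / 13/84 = 71/78

P(U=4) = 7/78, P(U=5) = 71/78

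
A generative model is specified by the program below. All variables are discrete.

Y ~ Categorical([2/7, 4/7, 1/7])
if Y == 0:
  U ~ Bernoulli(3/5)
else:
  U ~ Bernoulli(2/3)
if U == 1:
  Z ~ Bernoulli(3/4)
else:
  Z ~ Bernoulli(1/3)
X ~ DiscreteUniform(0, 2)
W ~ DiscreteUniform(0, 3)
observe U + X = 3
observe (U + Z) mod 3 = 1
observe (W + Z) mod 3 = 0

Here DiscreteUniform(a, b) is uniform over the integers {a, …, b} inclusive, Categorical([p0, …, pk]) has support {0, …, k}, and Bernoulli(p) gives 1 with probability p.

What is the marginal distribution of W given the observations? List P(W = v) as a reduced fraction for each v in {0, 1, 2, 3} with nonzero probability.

P(W=0) = 1/2, P(W=3) = 1/2

Enumerate traces; 6 have nonzero weight after conditioning:
  (Y=0, U=1, Z=0, X=2, W=0) weight 1/280
  (Y=0, U=1, Z=0, X=2, W=3) weight 1/280
  (Y=1, U=1, Z=0, X=2, W=0) weight 1/126
  (Y=1, U=1, Z=0, X=2, W=3) weight 1/126
  (Y=2, U=1, Z=0, X=2, W=0) weight 1/504
  (Y=2, U=1, Z=0, X=2, W=3) weight 1/504
Group by W:
  weight(W=0) = 17/1260
  weight(W=3) = 17/1260
Total weight = 17/1260 + 17/1260 = 17/630
P(W=0 | obs) = 17/1260 / 17/630 = 1/2
P(W=3 | obs) = 17/1260 / 17/630 = 1/2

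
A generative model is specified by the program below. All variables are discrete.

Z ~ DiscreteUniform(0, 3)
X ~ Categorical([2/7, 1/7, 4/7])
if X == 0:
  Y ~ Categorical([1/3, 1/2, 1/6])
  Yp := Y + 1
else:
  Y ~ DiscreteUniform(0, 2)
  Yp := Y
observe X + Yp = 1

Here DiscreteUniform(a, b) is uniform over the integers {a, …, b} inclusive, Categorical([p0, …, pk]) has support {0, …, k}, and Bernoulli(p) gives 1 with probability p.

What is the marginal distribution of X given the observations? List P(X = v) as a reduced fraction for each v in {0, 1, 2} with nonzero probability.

P(X=0) = 2/3, P(X=1) = 1/3

Enumerate traces; 8 have nonzero weight after conditioning:
  (Z=0, X=0, Y=0) weight 1/42
  (Z=0, X=1, Y=0) weight 1/84
  (Z=1, X=0, Y=0) weight 1/42
  (Z=1, X=1, Y=0) weight 1/84
  (Z=2, X=0, Y=0) weight 1/42
  (Z=2, X=1, Y=0) weight 1/84
  (Z=3, X=0, Y=0) weight 1/42
  (Z=3, X=1, Y=0) weight 1/84
Group by X:
  weight(X=0) = 2/21
  weight(X=1) = 1/21
Total weight = 2/21 + 1/21 = 1/7
P(X=0 | obs) = 2/21 / 1/7 = 2/3
P(X=1 | obs) = 1/21 / 1/7 = 1/3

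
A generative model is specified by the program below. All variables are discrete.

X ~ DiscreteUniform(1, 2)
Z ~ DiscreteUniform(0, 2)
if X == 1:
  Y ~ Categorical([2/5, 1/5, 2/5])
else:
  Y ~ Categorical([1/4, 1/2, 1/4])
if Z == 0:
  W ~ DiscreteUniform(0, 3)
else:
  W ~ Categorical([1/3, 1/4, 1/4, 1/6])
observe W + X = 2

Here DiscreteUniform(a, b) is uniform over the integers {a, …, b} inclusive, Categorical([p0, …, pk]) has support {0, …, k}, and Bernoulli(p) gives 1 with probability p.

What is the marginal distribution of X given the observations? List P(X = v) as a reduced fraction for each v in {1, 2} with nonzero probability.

Enumerate traces; 18 have nonzero weight after conditioning:
  (X=1, Z=0, Y=0, W=1) weight 1/60
  (X=1, Z=0, Y=1, W=1) weight 1/120
  (X=1, Z=0, Y=2, W=1) weight 1/60
  (X=1, Z=1, Y=0, W=1) weight 1/60
  (X=1, Z=1, Y=1, W=1) weight 1/120
  (X=1, Z=1, Y=2, W=1) weight 1/60
  (X=1, Z=2, Y=0, W=1) weight 1/60
  (X=1, Z=2, Y=1, W=1) weight 1/120
  (X=2, Z=0, Y=0, W=0) weight 1/96
  … 9 more
Group by X:
  weight(X=1) = 1/8
  weight(X=2) = 11/72
Total weight = 1/8 + 11/72 = 5/18
P(X=1 | obs) = 1/8 / 5/18 = 9/20
P(X=2 | obs) = 11/72 / 5/18 = 11/20

P(X=1) = 9/20, P(X=2) = 11/20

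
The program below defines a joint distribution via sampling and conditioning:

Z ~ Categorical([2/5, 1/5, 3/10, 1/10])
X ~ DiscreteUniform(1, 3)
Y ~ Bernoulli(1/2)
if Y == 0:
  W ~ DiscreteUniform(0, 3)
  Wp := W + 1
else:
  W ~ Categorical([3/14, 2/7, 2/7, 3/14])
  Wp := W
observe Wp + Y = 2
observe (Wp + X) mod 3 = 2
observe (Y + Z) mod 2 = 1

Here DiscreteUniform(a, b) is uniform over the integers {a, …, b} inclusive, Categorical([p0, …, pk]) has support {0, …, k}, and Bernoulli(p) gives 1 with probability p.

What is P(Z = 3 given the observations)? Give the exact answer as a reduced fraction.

P(Z = 3 | obs) = 1/11

Enumerate traces; 4 have nonzero weight after conditioning:
  (Z=0, X=1, Y=1, W=1) weight 2/105
  (Z=1, X=3, Y=0, W=1) weight 1/120
  (Z=2, X=1, Y=1, W=1) weight 1/70
  (Z=3, X=3, Y=0, W=1) weight 1/240
Group by Z:
  weight(Z=0) = 2/105
  weight(Z=1) = 1/120
  weight(Z=2) = 1/70
  weight(Z=3) = 1/240
Total weight = 2/105 + 1/120 + 1/70 + 1/240 = 11/240
P(Z=0 | obs) = 2/105 / 11/240 = 32/77
P(Z=1 | obs) = 1/120 / 11/240 = 2/11
P(Z=2 | obs) = 1/70 / 11/240 = 24/77
P(Z=3 | obs) = 1/240 / 11/240 = 1/11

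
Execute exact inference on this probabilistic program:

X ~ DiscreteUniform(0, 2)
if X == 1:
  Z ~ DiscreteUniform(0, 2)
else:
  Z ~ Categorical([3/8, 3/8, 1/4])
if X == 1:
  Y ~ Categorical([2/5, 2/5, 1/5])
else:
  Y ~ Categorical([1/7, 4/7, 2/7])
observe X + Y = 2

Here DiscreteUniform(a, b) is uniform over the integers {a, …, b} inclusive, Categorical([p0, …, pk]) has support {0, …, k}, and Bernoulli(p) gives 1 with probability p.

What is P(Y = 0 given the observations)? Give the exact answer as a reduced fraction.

P(Y = 0 | obs) = 5/29

Enumerate traces; 9 have nonzero weight after conditioning:
  (X=0, Z=0, Y=2) weight 1/28
  (X=0, Z=1, Y=2) weight 1/28
  (X=0, Z=2, Y=2) weight 1/42
  (X=1, Z=0, Y=1) weight 2/45
  (X=1, Z=1, Y=1) weight 2/45
  (X=1, Z=2, Y=1) weight 2/45
  (X=2, Z=0, Y=0) weight 1/56
  (X=2, Z=1, Y=0) weight 1/56
  … 1 more
Group by Y:
  weight(Y=0) = 1/21
  weight(Y=1) = 2/15
  weight(Y=2) = 2/21
Total weight = 1/21 + 2/15 + 2/21 = 29/105
P(Y=0 | obs) = 1/21 / 29/105 = 5/29
P(Y=1 | obs) = 2/15 / 29/105 = 14/29
P(Y=2 | obs) = 2/21 / 29/105 = 10/29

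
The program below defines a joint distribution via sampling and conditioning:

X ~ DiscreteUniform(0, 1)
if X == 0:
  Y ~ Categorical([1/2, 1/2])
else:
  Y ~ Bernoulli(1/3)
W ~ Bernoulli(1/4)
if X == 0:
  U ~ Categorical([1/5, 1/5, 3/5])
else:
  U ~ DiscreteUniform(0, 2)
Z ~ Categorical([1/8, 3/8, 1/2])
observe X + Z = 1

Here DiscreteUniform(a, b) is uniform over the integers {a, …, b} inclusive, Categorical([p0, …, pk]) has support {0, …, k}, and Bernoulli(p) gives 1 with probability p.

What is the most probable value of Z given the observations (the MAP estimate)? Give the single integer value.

argmax_v P(Z = v | obs) = 1

Enumerate traces; 24 have nonzero weight after conditioning:
  (X=0, Y=0, W=0, U=0, Z=1) weight 9/640
  (X=0, Y=0, W=0, U=1, Z=1) weight 9/640
  (X=0, Y=0, W=0, U=2, Z=1) weight 27/640
  (X=0, Y=0, W=1, U=0, Z=1) weight 3/640
  (X=0, Y=0, W=1, U=1, Z=1) weight 3/640
  (X=0, Y=0, W=1, U=2, Z=1) weight 9/640
  (X=0, Y=1, W=0, U=0, Z=1) weight 9/640
  (X=0, Y=1, W=0, U=1, Z=1) weight 9/640
  (X=1, Y=0, W=0, U=0, Z=0) weight 1/96
  … 15 more
Group by Z:
  weight(Z=0) = 1/16
  weight(Z=1) = 3/16
Total weight = 1/16 + 3/16 = 1/4
P(Z=0 | obs) = 1/16 / 1/4 = 1/4
P(Z=1 | obs) = 3/16 / 1/4 = 3/4
argmax = 1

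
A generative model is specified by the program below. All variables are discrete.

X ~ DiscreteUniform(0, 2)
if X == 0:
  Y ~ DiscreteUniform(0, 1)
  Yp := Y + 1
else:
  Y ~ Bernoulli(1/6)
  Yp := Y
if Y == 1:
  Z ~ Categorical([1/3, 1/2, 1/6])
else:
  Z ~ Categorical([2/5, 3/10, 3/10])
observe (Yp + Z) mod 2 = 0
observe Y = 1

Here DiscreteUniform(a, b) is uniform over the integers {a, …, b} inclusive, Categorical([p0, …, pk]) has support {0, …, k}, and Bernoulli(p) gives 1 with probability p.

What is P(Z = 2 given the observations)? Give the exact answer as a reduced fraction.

P(Z = 2 | obs) = 1/5

Enumerate traces; 4 have nonzero weight after conditioning:
  (X=0, Y=1, Z=0) weight 1/18
  (X=0, Y=1, Z=2) weight 1/36
  (X=1, Y=1, Z=1) weight 1/36
  (X=2, Y=1, Z=1) weight 1/36
Group by Z:
  weight(Z=0) = 1/18
  weight(Z=1) = 1/18
  weight(Z=2) = 1/36
Total weight = 1/18 + 1/18 + 1/36 = 5/36
P(Z=0 | obs) = 1/18 / 5/36 = 2/5
P(Z=1 | obs) = 1/18 / 5/36 = 2/5
P(Z=2 | obs) = 1/36 / 5/36 = 1/5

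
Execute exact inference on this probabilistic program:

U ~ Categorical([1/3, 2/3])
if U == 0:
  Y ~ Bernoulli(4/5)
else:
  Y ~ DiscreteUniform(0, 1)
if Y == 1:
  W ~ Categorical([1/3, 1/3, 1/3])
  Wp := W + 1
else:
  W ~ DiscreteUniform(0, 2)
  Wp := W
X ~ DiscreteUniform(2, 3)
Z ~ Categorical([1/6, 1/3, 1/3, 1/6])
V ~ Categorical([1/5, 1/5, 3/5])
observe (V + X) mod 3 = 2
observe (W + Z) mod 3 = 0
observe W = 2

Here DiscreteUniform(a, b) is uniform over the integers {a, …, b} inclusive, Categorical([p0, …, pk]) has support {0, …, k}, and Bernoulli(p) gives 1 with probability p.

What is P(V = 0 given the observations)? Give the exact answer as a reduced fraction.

Enumerate traces; 8 have nonzero weight after conditioning:
  (U=0, Y=0, W=2, X=2, Z=1, V=0) weight 1/1350
  (U=0, Y=0, W=2, X=3, Z=1, V=2) weight 1/450
  (U=0, Y=1, W=2, X=2, Z=1, V=0) weight 2/675
  (U=0, Y=1, W=2, X=3, Z=1, V=2) weight 2/225
  (U=1, Y=0, W=2, X=2, Z=1, V=0) weight 1/270
  (U=1, Y=0, W=2, X=3, Z=1, V=2) weight 1/90
  (U=1, Y=1, W=2, X=2, Z=1, V=0) weight 1/270
  (U=1, Y=1, W=2, X=3, Z=1, V=2) weight 1/90
Group by V:
  weight(V=0) = 1/90
  weight(V=2) = 1/30
Total weight = 1/90 + 1/30 = 2/45
P(V=0 | obs) = 1/90 / 2/45 = 1/4
P(V=2 | obs) = 1/30 / 2/45 = 3/4

P(V = 0 | obs) = 1/4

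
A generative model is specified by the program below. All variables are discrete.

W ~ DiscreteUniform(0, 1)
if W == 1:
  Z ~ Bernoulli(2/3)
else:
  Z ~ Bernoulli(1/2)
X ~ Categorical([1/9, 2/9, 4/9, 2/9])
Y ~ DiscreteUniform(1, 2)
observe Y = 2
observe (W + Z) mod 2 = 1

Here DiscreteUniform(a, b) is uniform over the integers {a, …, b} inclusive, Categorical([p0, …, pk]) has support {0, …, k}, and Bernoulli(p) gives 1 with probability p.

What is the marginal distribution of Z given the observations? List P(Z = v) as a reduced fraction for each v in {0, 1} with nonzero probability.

Enumerate traces; 8 have nonzero weight after conditioning:
  (W=0, Z=1, X=0, Y=2) weight 1/72
  (W=0, Z=1, X=1, Y=2) weight 1/36
  (W=0, Z=1, X=2, Y=2) weight 1/18
  (W=0, Z=1, X=3, Y=2) weight 1/36
  (W=1, Z=0, X=0, Y=2) weight 1/108
  (W=1, Z=0, X=1, Y=2) weight 1/54
  (W=1, Z=0, X=2, Y=2) weight 1/27
  (W=1, Z=0, X=3, Y=2) weight 1/54
Group by Z:
  weight(Z=0) = 1/12
  weight(Z=1) = 1/8
Total weight = 1/12 + 1/8 = 5/24
P(Z=0 | obs) = 1/12 / 5/24 = 2/5
P(Z=1 | obs) = 1/8 / 5/24 = 3/5

P(Z=0) = 2/5, P(Z=1) = 3/5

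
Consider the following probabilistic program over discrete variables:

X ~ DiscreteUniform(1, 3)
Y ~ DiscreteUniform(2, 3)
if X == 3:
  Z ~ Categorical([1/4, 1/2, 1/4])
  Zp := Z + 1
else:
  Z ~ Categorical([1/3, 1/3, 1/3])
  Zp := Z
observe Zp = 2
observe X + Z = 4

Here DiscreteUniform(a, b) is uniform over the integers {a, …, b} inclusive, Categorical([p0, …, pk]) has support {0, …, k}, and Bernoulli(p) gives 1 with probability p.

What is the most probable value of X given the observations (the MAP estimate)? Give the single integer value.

Enumerate traces; 4 have nonzero weight after conditioning:
  (X=2, Y=2, Z=2) weight 1/18
  (X=2, Y=3, Z=2) weight 1/18
  (X=3, Y=2, Z=1) weight 1/12
  (X=3, Y=3, Z=1) weight 1/12
Group by X:
  weight(X=2) = 1/9
  weight(X=3) = 1/6
Total weight = 1/9 + 1/6 = 5/18
P(X=2 | obs) = 1/9 / 5/18 = 2/5
P(X=3 | obs) = 1/6 / 5/18 = 3/5
argmax = 3

argmax_v P(X = v | obs) = 3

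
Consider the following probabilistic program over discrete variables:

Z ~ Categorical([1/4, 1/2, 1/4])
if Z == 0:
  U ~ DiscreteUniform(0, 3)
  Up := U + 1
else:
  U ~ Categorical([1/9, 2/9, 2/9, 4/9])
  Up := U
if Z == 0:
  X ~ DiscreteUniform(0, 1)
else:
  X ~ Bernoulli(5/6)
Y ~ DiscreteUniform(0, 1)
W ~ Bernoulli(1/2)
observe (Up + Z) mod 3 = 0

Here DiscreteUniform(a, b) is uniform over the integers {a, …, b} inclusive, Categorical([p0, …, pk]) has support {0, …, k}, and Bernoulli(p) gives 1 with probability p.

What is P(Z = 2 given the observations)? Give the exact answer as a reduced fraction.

Enumerate traces; 24 have nonzero weight after conditioning:
  (Z=0, U=2, X=0, Y=0, W=0) weight 1/128
  (Z=0, U=2, X=0, Y=0, W=1) weight 1/128
  (Z=0, U=2, X=0, Y=1, W=0) weight 1/128
  (Z=0, U=2, X=0, Y=1, W=1) weight 1/128
  (Z=0, U=2, X=1, Y=0, W=0) weight 1/128
  (Z=0, U=2, X=1, Y=0, W=1) weight 1/128
  (Z=0, U=2, X=1, Y=1, W=0) weight 1/128
  (Z=0, U=2, X=1, Y=1, W=1) weight 1/128
  (Z=1, U=2, X=0, Y=0, W=0) weight 1/216
  (Z=2, U=1, X=0, Y=0, W=0) weight 1/432
  … 14 more
Group by Z:
  weight(Z=0) = 1/16
  weight(Z=1) = 1/9
  weight(Z=2) = 1/18
Total weight = 1/16 + 1/9 + 1/18 = 11/48
P(Z=0 | obs) = 1/16 / 11/48 = 3/11
P(Z=1 | obs) = 1/9 / 11/48 = 16/33
P(Z=2 | obs) = 1/18 / 11/48 = 8/33

P(Z = 2 | obs) = 8/33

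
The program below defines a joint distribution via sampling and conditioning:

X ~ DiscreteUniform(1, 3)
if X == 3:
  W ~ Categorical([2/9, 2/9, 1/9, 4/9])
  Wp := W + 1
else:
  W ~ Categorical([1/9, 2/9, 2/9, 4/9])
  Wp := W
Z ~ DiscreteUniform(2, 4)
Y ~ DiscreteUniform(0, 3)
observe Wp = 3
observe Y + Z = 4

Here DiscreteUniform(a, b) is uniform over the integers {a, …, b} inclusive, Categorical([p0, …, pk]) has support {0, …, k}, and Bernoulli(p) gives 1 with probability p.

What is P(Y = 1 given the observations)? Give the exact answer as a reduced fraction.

P(Y = 1 | obs) = 1/3

Enumerate traces; 9 have nonzero weight after conditioning:
  (X=1, W=3, Z=2, Y=2) weight 1/81
  (X=1, W=3, Z=3, Y=1) weight 1/81
  (X=1, W=3, Z=4, Y=0) weight 1/81
  (X=2, W=3, Z=2, Y=2) weight 1/81
  (X=2, W=3, Z=3, Y=1) weight 1/81
  (X=2, W=3, Z=4, Y=0) weight 1/81
  (X=3, W=2, Z=2, Y=2) weight 1/324
  (X=3, W=2, Z=3, Y=1) weight 1/324
  … 1 more
Group by Y:
  weight(Y=0) = 1/36
  weight(Y=1) = 1/36
  weight(Y=2) = 1/36
Total weight = 1/36 + 1/36 + 1/36 = 1/12
P(Y=0 | obs) = 1/36 / 1/12 = 1/3
P(Y=1 | obs) = 1/36 / 1/12 = 1/3
P(Y=2 | obs) = 1/36 / 1/12 = 1/3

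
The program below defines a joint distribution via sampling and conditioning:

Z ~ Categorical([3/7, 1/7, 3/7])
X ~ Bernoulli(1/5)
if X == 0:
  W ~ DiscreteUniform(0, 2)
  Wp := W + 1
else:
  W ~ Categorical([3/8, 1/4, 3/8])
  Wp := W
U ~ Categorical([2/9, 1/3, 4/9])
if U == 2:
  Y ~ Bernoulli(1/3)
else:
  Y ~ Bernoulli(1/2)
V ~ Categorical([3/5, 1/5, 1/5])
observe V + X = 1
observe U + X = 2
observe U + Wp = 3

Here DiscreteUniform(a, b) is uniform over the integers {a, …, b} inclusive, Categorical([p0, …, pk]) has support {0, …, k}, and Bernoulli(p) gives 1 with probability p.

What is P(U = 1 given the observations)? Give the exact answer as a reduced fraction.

Enumerate traces; 12 have nonzero weight after conditioning:
  (Z=0, X=0, W=0, U=2, Y=0, V=1) weight 32/4725
  (Z=0, X=0, W=0, U=2, Y=1, V=1) weight 16/4725
  (Z=0, X=1, W=2, U=1, Y=0, V=0) weight 9/2800
  (Z=0, X=1, W=2, U=1, Y=1, V=0) weight 9/2800
  (Z=1, X=0, W=0, U=2, Y=0, V=1) weight 32/14175
  (Z=1, X=0, W=0, U=2, Y=1, V=1) weight 16/14175
  (Z=1, X=1, W=2, U=1, Y=0, V=0) weight 3/2800
  (Z=1, X=1, W=2, U=1, Y=1, V=0) weight 3/2800
  … 4 more
Group by U:
  weight(U=1) = 3/200
  weight(U=2) = 16/675
Total weight = 3/200 + 16/675 = 209/5400
P(U=1 | obs) = 3/200 / 209/5400 = 81/209
P(U=2 | obs) = 16/675 / 209/5400 = 128/209

P(U = 1 | obs) = 81/209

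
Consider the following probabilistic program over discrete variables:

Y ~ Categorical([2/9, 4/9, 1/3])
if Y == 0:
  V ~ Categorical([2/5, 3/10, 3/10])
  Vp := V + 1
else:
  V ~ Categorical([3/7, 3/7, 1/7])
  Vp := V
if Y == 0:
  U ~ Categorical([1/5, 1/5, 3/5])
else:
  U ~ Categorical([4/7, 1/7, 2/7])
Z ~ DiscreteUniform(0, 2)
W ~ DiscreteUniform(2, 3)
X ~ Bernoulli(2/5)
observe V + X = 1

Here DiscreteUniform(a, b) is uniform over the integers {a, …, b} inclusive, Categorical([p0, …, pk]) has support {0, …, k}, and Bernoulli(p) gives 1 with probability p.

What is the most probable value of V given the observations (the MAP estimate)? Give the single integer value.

argmax_v P(V = v | obs) = 1

Enumerate traces; 108 have nonzero weight after conditioning:
  (Y=0, V=0, U=0, Z=0, W=2, X=1) weight 4/3375
  (Y=0, V=0, U=0, Z=0, W=3, X=1) weight 4/3375
  (Y=0, V=0, U=0, Z=1, W=2, X=1) weight 4/3375
  (Y=0, V=0, U=0, Z=1, W=3, X=1) weight 4/3375
  (Y=0, V=0, U=0, Z=2, W=2, X=1) weight 4/3375
  (Y=0, V=0, U=0, Z=2, W=3, X=1) weight 4/3375
  (Y=0, V=0, U=1, Z=0, W=2, X=1) weight 4/3375
  (Y=0, V=0, U=1, Z=0, W=3, X=1) weight 4/3375
  (Y=0, V=1, U=0, Z=0, W=2, X=0) weight 1/750
  … 99 more
Group by V:
  weight(V=0) = 38/225
  weight(V=1) = 6/25
Total weight = 38/225 + 6/25 = 92/225
P(V=0 | obs) = 38/225 / 92/225 = 19/46
P(V=1 | obs) = 6/25 / 92/225 = 27/46
argmax = 1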